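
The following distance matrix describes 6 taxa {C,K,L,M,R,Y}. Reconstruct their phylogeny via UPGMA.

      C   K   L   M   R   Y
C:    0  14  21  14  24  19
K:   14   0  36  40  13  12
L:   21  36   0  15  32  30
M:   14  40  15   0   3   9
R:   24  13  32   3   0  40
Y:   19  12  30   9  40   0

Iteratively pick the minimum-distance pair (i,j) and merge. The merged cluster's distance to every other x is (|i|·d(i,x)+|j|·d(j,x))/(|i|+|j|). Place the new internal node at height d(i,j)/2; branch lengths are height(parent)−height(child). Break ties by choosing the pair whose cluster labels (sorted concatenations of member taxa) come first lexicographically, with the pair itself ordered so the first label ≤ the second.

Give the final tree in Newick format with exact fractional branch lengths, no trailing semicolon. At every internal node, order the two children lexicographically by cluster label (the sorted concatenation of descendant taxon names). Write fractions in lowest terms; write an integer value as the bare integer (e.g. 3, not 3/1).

(((C:33/4,(K:6,Y:6):9/4):41/12,(M:3/2,R:3/2):61/6):26/15,L:67/5)

iteration 1: select M,R (d=3); attach at lengths (3/2, 3/2); label the merged cluster MR
  updated: d(C,MR)=19, d(K,MR)=53/2, d(L,MR)=47/2, d(MR,Y)=49/2
iteration 2: select K,Y (d=12); attach at lengths (6, 6); label the merged cluster KY
  updated: d(C,KY)=33/2, d(KY,L)=33, d(KY,MR)=51/2
iteration 3: select C,KY (d=33/2); attach at lengths (33/4, 9/4); label the merged cluster CKY
  updated: d(CKY,L)=29, d(CKY,MR)=70/3
iteration 4: select CKY,MR (d=70/3); attach at lengths (41/12, 61/6); label the merged cluster CKMRY
  updated: d(CKMRY,L)=134/5
iteration 5: select CKMRY,L (d=134/5); attach at lengths (26/15, 67/5); label the merged cluster CKLMRY
final tree: (((C:33/4,(K:6,Y:6):9/4):41/12,(M:3/2,R:3/2):61/6):26/15,L:67/5)
total length: 3253/60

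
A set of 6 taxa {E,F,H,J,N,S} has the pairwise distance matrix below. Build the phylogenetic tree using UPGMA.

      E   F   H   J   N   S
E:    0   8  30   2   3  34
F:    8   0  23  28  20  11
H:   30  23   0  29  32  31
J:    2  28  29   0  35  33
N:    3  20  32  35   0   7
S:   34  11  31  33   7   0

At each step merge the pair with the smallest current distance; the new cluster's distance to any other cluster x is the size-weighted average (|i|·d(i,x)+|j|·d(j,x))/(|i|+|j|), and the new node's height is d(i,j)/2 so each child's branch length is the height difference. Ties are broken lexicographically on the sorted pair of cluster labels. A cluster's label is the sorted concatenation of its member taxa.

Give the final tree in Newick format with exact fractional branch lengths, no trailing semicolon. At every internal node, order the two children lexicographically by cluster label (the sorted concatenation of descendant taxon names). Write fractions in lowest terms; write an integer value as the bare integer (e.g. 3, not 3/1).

step 1: merge (E,J) at d=2; branch lengths E→1, J→1; new cluster EJ
  updated: d(EJ,F)=18, d(EJ,H)=59/2, d(EJ,N)=19, d(EJ,S)=67/2
step 2: merge (N,S) at d=7; branch lengths N→7/2, S→7/2; new cluster NS
  updated: d(EJ,NS)=105/4, d(F,NS)=31/2, d(H,NS)=63/2
step 3: merge (F,NS) at d=31/2; branch lengths F→31/4, NS→17/4; new cluster FNS
  updated: d(EJ,FNS)=47/2, d(FNS,H)=86/3
step 4: merge (EJ,FNS) at d=47/2; branch lengths EJ→43/4, FNS→4; new cluster EFJNS
  updated: d(EFJNS,H)=29
step 5: merge (EFJNS,H) at d=29; branch lengths EFJNS→11/4, H→29/2; new cluster EFHJNS
final tree: (((E:1,J:1):43/4,(F:31/4,(N:7/2,S:7/2):17/4):4):11/4,H:29/2)
total length: 53

(((E:1,J:1):43/4,(F:31/4,(N:7/2,S:7/2):17/4):4):11/4,H:29/2)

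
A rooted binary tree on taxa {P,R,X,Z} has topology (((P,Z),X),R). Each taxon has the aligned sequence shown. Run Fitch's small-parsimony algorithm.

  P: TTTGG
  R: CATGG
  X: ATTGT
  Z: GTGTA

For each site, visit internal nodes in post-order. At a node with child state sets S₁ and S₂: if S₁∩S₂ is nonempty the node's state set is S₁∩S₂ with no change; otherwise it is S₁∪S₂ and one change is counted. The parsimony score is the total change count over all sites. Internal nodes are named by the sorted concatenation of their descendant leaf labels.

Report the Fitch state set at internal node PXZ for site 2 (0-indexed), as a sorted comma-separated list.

PZ@0: {T} ∪ {G} = {G,T} (union, +1)
PXZ@0: {G,T} ∪ {A} = {A,G,T} (union, +1)
PRXZ@0: {A,G,T} ∪ {C} = {A,C,G,T} (union, +1)
PZ@1: {T} ∩ {T} = {T} (intersection, +0)
PXZ@1: {T} ∩ {T} = {T} (intersection, +0)
PRXZ@1: {T} ∪ {A} = {A,T} (union, +1)
PZ@2: {T} ∪ {G} = {G,T} (union, +1)
PXZ@2: {G,T} ∩ {T} = {T} (intersection, +0)
PRXZ@2: {T} ∩ {T} = {T} (intersection, +0)
PZ@3: {G} ∪ {T} = {G,T} (union, +1)
PXZ@3: {G,T} ∩ {G} = {G} (intersection, +0)
PRXZ@3: {G} ∩ {G} = {G} (intersection, +0)
PZ@4: {G} ∪ {A} = {A,G} (union, +1)
PXZ@4: {A,G} ∪ {T} = {A,G,T} (union, +1)
PRXZ@4: {A,G,T} ∩ {G} = {G} (intersection, +0)
per-site changes: [3, 1, 1, 1, 2]; total = 8

T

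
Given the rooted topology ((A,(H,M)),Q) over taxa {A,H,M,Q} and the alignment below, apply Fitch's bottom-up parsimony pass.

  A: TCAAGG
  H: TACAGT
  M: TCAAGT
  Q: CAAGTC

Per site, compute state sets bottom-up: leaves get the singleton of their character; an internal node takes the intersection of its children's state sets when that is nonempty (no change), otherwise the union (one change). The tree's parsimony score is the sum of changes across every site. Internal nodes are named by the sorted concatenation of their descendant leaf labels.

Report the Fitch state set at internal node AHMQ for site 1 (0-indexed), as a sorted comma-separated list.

A,C

site 0, node HM: H={T} ∩ M={T} → {T} (+0)
site 0, node AHM: A={T} ∩ HM={T} → {T} (+0)
site 0, node AHMQ: AHM={T} ∪ Q={C} → {C,T} (+1)
site 1, node HM: H={A} ∪ M={C} → {A,C} (+1)
site 1, node AHM: A={C} ∩ HM={A,C} → {C} (+0)
site 1, node AHMQ: AHM={C} ∪ Q={A} → {A,C} (+1)
site 2, node HM: H={C} ∪ M={A} → {A,C} (+1)
site 2, node AHM: A={A} ∩ HM={A,C} → {A} (+0)
site 2, node AHMQ: AHM={A} ∩ Q={A} → {A} (+0)
site 3, node HM: H={A} ∩ M={A} → {A} (+0)
site 3, node AHM: A={A} ∩ HM={A} → {A} (+0)
site 3, node AHMQ: AHM={A} ∪ Q={G} → {A,G} (+1)
site 4, node HM: H={G} ∩ M={G} → {G} (+0)
site 4, node AHM: A={G} ∩ HM={G} → {G} (+0)
site 4, node AHMQ: AHM={G} ∪ Q={T} → {G,T} (+1)
site 5, node HM: H={T} ∩ M={T} → {T} (+0)
site 5, node AHM: A={G} ∪ HM={T} → {G,T} (+1)
site 5, node AHMQ: AHM={G,T} ∪ Q={C} → {C,G,T} (+1)
per-site changes: [1, 2, 1, 1, 1, 2]; total = 8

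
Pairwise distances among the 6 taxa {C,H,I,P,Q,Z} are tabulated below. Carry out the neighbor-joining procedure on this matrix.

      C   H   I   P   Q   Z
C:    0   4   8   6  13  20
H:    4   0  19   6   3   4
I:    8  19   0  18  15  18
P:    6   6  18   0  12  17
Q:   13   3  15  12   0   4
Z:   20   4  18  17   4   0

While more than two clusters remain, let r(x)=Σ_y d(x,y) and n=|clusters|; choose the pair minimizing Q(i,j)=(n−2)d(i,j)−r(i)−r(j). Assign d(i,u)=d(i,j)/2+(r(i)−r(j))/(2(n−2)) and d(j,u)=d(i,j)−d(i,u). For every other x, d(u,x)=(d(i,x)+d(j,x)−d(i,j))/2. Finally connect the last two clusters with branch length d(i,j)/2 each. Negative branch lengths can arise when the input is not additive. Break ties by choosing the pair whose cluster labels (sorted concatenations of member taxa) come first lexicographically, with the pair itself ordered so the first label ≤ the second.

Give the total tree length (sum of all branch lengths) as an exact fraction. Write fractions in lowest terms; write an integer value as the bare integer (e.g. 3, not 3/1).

207/8

iteration 1: select C,I (d=8, Q=-97); attach at lengths (5/8, 59/8); label the merged cluster CI
  updated: d(CI,H)=15/2, d(CI,P)=8, d(CI,Q)=10, d(CI,Z)=15
iteration 2: select CI,P (d=8, Q=-119/2); attach at lengths (43/12, 53/12); label the merged cluster CIP
  updated: d(CIP,H)=11/4, d(CIP,Q)=7, d(CIP,Z)=12
iteration 3: select CIP,H (d=11/4, Q=-26); attach at lengths (35/8, -13/8); label the merged cluster CHIP
  updated: d(CHIP,Q)=29/8, d(CHIP,Z)=53/8
iteration 4: select CHIP,Q (d=29/8, Q=-57/4); attach at lengths (25/8, 1/2); label the merged cluster CHIPQ
  updated: d(CHIPQ,Z)=7/2
iteration 5: select CHIPQ,Z (d=7/2); attach at lengths (7/4, 7/4); label the merged cluster CHIPQZ
final tree: (((((C:5/8,I:59/8):43/12,P:53/12):35/8,H:-13/8):25/8,Q:1/2):7/4,Z:7/4)
total length: 207/8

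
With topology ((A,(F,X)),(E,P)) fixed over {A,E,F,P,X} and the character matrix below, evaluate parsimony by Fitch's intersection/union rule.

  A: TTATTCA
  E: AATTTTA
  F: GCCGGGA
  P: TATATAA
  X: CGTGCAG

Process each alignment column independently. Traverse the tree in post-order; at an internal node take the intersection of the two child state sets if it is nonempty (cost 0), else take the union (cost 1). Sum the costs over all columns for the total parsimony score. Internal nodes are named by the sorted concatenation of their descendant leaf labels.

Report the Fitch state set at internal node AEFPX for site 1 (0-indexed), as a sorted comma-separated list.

site 0, node FX: F={G} ∪ X={C} → {C,G} (+1)
site 0, node AFX: A={T} ∪ FX={C,G} → {C,G,T} (+1)
site 0, node EP: E={A} ∪ P={T} → {A,T} (+1)
site 0, node AEFPX: AFX={C,G,T} ∩ EP={A,T} → {T} (+0)
site 1, node FX: F={C} ∪ X={G} → {C,G} (+1)
site 1, node AFX: A={T} ∪ FX={C,G} → {C,G,T} (+1)
site 1, node EP: E={A} ∩ P={A} → {A} (+0)
site 1, node AEFPX: AFX={C,G,T} ∪ EP={A} → {A,C,G,T} (+1)
site 2, node FX: F={C} ∪ X={T} → {C,T} (+1)
site 2, node AFX: A={A} ∪ FX={C,T} → {A,C,T} (+1)
site 2, node EP: E={T} ∩ P={T} → {T} (+0)
site 2, node AEFPX: AFX={A,C,T} ∩ EP={T} → {T} (+0)
site 3, node FX: F={G} ∩ X={G} → {G} (+0)
site 3, node AFX: A={T} ∪ FX={G} → {G,T} (+1)
site 3, node EP: E={T} ∪ P={A} → {A,T} (+1)
site 3, node AEFPX: AFX={G,T} ∩ EP={A,T} → {T} (+0)
site 4, node FX: F={G} ∪ X={C} → {C,G} (+1)
site 4, node AFX: A={T} ∪ FX={C,G} → {C,G,T} (+1)
site 4, node EP: E={T} ∩ P={T} → {T} (+0)
site 4, node AEFPX: AFX={C,G,T} ∩ EP={T} → {T} (+0)
site 5, node FX: F={G} ∪ X={A} → {A,G} (+1)
site 5, node AFX: A={C} ∪ FX={A,G} → {A,C,G} (+1)
site 5, node EP: E={T} ∪ P={A} → {A,T} (+1)
site 5, node AEFPX: AFX={A,C,G} ∩ EP={A,T} → {A} (+0)
site 6, node FX: F={A} ∪ X={G} → {A,G} (+1)
site 6, node AFX: A={A} ∩ FX={A,G} → {A} (+0)
site 6, node EP: E={A} ∩ P={A} → {A} (+0)
site 6, node AEFPX: AFX={A} ∩ EP={A} → {A} (+0)
per-site changes: [3, 3, 2, 2, 2, 3, 1]; total = 16

A,C,G,T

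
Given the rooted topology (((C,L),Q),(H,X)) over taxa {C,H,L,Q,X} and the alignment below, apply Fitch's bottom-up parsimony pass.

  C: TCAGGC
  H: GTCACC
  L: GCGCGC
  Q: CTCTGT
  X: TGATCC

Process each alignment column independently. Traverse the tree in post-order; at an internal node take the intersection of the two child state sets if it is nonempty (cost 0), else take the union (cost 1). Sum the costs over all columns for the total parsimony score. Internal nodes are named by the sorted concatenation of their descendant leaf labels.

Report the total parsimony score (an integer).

13

[col 0] CL: children C:{T}, L:{G} ∪→ {G,T}; cost 1
[col 0] CLQ: children CL:{G,T}, Q:{C} ∪→ {C,G,T}; cost 1
[col 0] HX: children H:{G}, X:{T} ∪→ {G,T}; cost 1
[col 0] CHLQX: children CLQ:{C,G,T}, HX:{G,T} ∩→ {G,T}; cost 0
[col 1] CL: children C:{C}, L:{C} ∩→ {C}; cost 0
[col 1] CLQ: children CL:{C}, Q:{T} ∪→ {C,T}; cost 1
[col 1] HX: children H:{T}, X:{G} ∪→ {G,T}; cost 1
[col 1] CHLQX: children CLQ:{C,T}, HX:{G,T} ∩→ {T}; cost 0
[col 2] CL: children C:{A}, L:{G} ∪→ {A,G}; cost 1
[col 2] CLQ: children CL:{A,G}, Q:{C} ∪→ {A,C,G}; cost 1
[col 2] HX: children H:{C}, X:{A} ∪→ {A,C}; cost 1
[col 2] CHLQX: children CLQ:{A,C,G}, HX:{A,C} ∩→ {A,C}; cost 0
[col 3] CL: children C:{G}, L:{C} ∪→ {C,G}; cost 1
[col 3] CLQ: children CL:{C,G}, Q:{T} ∪→ {C,G,T}; cost 1
[col 3] HX: children H:{A}, X:{T} ∪→ {A,T}; cost 1
[col 3] CHLQX: children CLQ:{C,G,T}, HX:{A,T} ∩→ {T}; cost 0
[col 4] CL: children C:{G}, L:{G} ∩→ {G}; cost 0
[col 4] CLQ: children CL:{G}, Q:{G} ∩→ {G}; cost 0
[col 4] HX: children H:{C}, X:{C} ∩→ {C}; cost 0
[col 4] CHLQX: children CLQ:{G}, HX:{C} ∪→ {C,G}; cost 1
[col 5] CL: children C:{C}, L:{C} ∩→ {C}; cost 0
[col 5] CLQ: children CL:{C}, Q:{T} ∪→ {C,T}; cost 1
[col 5] HX: children H:{C}, X:{C} ∩→ {C}; cost 0
[col 5] CHLQX: children CLQ:{C,T}, HX:{C} ∩→ {C}; cost 0
per-site changes: [3, 2, 3, 3, 1, 1]; total = 13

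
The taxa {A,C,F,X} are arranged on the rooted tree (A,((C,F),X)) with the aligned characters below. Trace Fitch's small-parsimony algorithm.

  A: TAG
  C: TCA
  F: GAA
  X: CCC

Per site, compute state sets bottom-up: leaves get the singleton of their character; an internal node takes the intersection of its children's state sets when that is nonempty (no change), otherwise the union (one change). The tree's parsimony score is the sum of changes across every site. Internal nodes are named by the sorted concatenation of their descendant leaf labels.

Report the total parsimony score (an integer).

site 0, node CF: C={T} ∪ F={G} → {G,T} (+1)
site 0, node CFX: CF={G,T} ∪ X={C} → {C,G,T} (+1)
site 0, node ACFX: A={T} ∩ CFX={C,G,T} → {T} (+0)
site 1, node CF: C={C} ∪ F={A} → {A,C} (+1)
site 1, node CFX: CF={A,C} ∩ X={C} → {C} (+0)
site 1, node ACFX: A={A} ∪ CFX={C} → {A,C} (+1)
site 2, node CF: C={A} ∩ F={A} → {A} (+0)
site 2, node CFX: CF={A} ∪ X={C} → {A,C} (+1)
site 2, node ACFX: A={G} ∪ CFX={A,C} → {A,C,G} (+1)
per-site changes: [2, 2, 2]; total = 6

6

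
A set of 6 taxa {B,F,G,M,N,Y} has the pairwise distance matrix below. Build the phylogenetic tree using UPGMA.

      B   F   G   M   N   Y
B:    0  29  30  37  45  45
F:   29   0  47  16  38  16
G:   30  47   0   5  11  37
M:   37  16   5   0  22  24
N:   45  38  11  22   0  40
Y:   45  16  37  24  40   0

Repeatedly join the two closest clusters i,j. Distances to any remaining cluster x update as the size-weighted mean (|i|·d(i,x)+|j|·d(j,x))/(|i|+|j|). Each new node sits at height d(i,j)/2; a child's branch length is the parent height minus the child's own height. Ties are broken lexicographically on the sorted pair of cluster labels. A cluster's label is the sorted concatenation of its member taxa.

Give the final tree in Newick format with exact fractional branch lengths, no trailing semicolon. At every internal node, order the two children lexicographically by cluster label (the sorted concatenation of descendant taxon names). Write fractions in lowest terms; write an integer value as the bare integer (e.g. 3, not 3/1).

(B:93/5,((F:8,Y:8):53/6,((G:5/2,M:5/2):23/4,N:33/4):103/12):53/30)

iteration 1: select G,M (d=5); attach at lengths (5/2, 5/2); label the merged cluster GM
  updated: d(B,GM)=67/2, d(F,GM)=63/2, d(GM,N)=33/2, d(GM,Y)=61/2
iteration 2: select F,Y (d=16); attach at lengths (8, 8); label the merged cluster FY
  updated: d(B,FY)=37, d(FY,GM)=31, d(FY,N)=39
iteration 3: select GM,N (d=33/2); attach at lengths (23/4, 33/4); label the merged cluster GMN
  updated: d(B,GMN)=112/3, d(FY,GMN)=101/3
iteration 4: select FY,GMN (d=101/3); attach at lengths (53/6, 103/12); label the merged cluster FGMNY
  updated: d(B,FGMNY)=186/5
iteration 5: select B,FGMNY (d=186/5); attach at lengths (93/5, 53/30); label the merged cluster BFGMNY
final tree: (B:93/5,((F:8,Y:8):53/6,((G:5/2,M:5/2):23/4,N:33/4):103/12):53/30)
total length: 4367/60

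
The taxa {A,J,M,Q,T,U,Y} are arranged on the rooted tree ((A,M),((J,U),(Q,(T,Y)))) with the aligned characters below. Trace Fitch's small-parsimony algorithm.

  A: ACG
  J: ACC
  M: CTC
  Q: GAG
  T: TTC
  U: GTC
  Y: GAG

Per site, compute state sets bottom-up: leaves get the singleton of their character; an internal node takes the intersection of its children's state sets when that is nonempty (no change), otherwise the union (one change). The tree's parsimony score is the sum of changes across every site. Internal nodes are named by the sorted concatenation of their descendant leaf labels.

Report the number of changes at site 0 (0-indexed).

AM@0: {A} ∪ {C} = {A,C} (union, +1)
JU@0: {A} ∪ {G} = {A,G} (union, +1)
TY@0: {T} ∪ {G} = {G,T} (union, +1)
QTY@0: {G} ∩ {G,T} = {G} (intersection, +0)
JQTUY@0: {A,G} ∩ {G} = {G} (intersection, +0)
AJMQTUY@0: {A,C} ∪ {G} = {A,C,G} (union, +1)
AM@1: {C} ∪ {T} = {C,T} (union, +1)
JU@1: {C} ∪ {T} = {C,T} (union, +1)
TY@1: {T} ∪ {A} = {A,T} (union, +1)
QTY@1: {A} ∩ {A,T} = {A} (intersection, +0)
JQTUY@1: {C,T} ∪ {A} = {A,C,T} (union, +1)
AJMQTUY@1: {C,T} ∩ {A,C,T} = {C,T} (intersection, +0)
AM@2: {G} ∪ {C} = {C,G} (union, +1)
JU@2: {C} ∩ {C} = {C} (intersection, +0)
TY@2: {C} ∪ {G} = {C,G} (union, +1)
QTY@2: {G} ∩ {C,G} = {G} (intersection, +0)
JQTUY@2: {C} ∪ {G} = {C,G} (union, +1)
AJMQTUY@2: {C,G} ∩ {C,G} = {C,G} (intersection, +0)
per-site changes: [4, 4, 3]; total = 11

4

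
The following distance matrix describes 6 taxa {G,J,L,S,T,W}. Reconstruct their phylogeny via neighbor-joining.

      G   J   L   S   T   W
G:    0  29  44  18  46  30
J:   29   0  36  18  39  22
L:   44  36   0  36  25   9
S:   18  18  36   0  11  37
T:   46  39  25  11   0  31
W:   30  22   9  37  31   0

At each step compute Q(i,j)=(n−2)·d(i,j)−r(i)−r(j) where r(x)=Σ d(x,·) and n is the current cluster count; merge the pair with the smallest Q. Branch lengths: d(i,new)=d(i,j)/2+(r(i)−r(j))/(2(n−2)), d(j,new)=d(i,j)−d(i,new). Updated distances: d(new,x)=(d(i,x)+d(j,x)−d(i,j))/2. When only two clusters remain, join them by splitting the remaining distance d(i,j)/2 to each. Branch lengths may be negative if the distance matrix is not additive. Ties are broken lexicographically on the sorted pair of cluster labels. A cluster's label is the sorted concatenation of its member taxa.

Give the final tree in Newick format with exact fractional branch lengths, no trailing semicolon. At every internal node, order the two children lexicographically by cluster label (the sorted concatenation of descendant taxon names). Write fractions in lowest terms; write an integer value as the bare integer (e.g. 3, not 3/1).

(((G:277/16,(S:-5/4,T:49/4):147/16):19/16,J:185/16):207/32,(L:57/8,W:15/8):207/32)

step 1: merge (L,W) at d=9, Q=-243; branch lengths L→57/8, W→15/8; new cluster LW
  updated: d(G,LW)=65/2, d(J,LW)=49/2, d(LW,S)=32, d(LW,T)=47/2
step 2: merge (S,T) at d=11, Q=-331/2; branch lengths S→-5/4, T→49/4; new cluster ST
  updated: d(G,ST)=53/2, d(J,ST)=23, d(LW,ST)=89/4
step 3: merge (G,ST) at d=53/2, Q=-427/4; branch lengths G→277/16, ST→147/16; new cluster GST
  updated: d(GST,J)=51/4, d(GST,LW)=113/8
step 4: merge (GST,J) at d=51/4, Q=-411/8; branch lengths GST→19/16, J→185/16; new cluster GJST
  updated: d(GJST,LW)=207/16
step 5: merge (GJST,LW) at d=207/16; branch lengths GJST→207/32, LW→207/32; new cluster GJLSTW
final tree: (((G:277/16,(S:-5/4,T:49/4):147/16):19/16,J:185/16):207/32,(L:57/8,W:15/8):207/32)
total length: 1155/16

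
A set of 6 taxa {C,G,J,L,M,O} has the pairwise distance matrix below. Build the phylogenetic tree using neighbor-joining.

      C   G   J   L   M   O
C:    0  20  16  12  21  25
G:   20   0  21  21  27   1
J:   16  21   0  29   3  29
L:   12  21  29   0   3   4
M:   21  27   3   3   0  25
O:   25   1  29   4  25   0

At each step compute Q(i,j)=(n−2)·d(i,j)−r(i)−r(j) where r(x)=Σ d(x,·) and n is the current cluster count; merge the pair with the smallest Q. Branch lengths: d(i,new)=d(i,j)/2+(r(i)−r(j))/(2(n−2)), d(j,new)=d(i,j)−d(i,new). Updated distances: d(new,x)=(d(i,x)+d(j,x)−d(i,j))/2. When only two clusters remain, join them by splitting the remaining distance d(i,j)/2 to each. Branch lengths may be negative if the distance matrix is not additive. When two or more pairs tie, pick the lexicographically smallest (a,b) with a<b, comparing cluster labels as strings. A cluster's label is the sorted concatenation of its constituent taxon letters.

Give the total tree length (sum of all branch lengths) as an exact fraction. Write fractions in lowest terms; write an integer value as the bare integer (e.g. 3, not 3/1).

73/2

iteration 1: select G,O (d=1, Q=-170); attach at lengths (5/4, -1/4); label the merged cluster GO
  updated: d(C,GO)=22, d(GO,J)=49/2, d(GO,L)=12, d(GO,M)=51/2
iteration 2: select J,M (d=3, Q=-116); attach at lengths (29/6, -11/6); label the merged cluster JM
  updated: d(C,JM)=17, d(GO,JM)=47/2, d(JM,L)=29/2
iteration 3: select C,JM (d=17, Q=-72); attach at lengths (15/2, 19/2); label the merged cluster CJM
  updated: d(CJM,GO)=57/4, d(CJM,L)=19/4
iteration 4: select CJM,GO (d=57/4, Q=-31); attach at lengths (7/2, 43/4); label the merged cluster CGJMO
  updated: d(CGJMO,L)=5/4
iteration 5: select CGJMO,L (d=5/4); attach at lengths (5/8, 5/8); label the merged cluster CGJLMO
final tree: (((C:15/2,(J:29/6,M:-11/6):19/2):7/2,(G:5/4,O:-1/4):43/4):5/8,L:5/8)
total length: 73/2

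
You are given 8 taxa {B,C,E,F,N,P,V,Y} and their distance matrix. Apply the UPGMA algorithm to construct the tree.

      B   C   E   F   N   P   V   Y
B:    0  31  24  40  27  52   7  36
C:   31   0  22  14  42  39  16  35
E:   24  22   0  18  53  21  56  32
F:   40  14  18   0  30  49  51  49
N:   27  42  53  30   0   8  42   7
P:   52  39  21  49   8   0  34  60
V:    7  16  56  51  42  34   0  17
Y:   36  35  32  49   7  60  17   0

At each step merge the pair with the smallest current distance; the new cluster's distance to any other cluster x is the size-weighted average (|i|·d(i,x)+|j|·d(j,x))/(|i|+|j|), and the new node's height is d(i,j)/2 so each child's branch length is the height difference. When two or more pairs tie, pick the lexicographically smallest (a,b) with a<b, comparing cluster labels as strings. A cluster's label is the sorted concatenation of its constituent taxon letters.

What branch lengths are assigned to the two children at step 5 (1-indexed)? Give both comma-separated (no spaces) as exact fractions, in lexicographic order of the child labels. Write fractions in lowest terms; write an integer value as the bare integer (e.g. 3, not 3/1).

47/4,47/4

1. join B+V (d=7) ⇒ BV; edges |B|=7/2, |V|=7/2
  updated: d(BV,C)=47/2, d(BV,E)=40, d(BV,F)=91/2, d(BV,N)=69/2, d(BV,P)=43, d(BV,Y)=53/2
2. join N+Y (d=7) ⇒ NY; edges |N|=7/2, |Y|=7/2
  updated: d(BV,NY)=61/2, d(C,NY)=77/2, d(E,NY)=85/2, d(F,NY)=79/2, d(NY,P)=34
3. join C+F (d=14) ⇒ CF; edges |C|=7, |F|=7
  updated: d(BV,CF)=69/2, d(CF,E)=20, d(CF,NY)=39, d(CF,P)=44
4. join CF+E (d=20) ⇒ CEF; edges |CF|=3, |E|=10
  updated: d(BV,CEF)=109/3, d(CEF,NY)=241/6, d(CEF,P)=109/3
5. join BV+NY (d=61/2) ⇒ BNVY; edges |BV|=47/4, |NY|=47/4
  updated: d(BNVY,CEF)=153/4, d(BNVY,P)=77/2
6. join CEF+P (d=109/3) ⇒ CEFP; edges |CEF|=49/6, |P|=109/6
  updated: d(BNVY,CEFP)=613/16
7. join BNVY+CEFP (d=613/16) ⇒ BCEFNPVY; edges |BNVY|=125/32, |CEFP|=95/96
final tree: (((B:7/2,V:7/2):47/4,(N:7/2,Y:7/2):47/4):125/32,(((C:7,F:7):3,E:10):49/6,P:109/6):95/96)
total length: 4595/48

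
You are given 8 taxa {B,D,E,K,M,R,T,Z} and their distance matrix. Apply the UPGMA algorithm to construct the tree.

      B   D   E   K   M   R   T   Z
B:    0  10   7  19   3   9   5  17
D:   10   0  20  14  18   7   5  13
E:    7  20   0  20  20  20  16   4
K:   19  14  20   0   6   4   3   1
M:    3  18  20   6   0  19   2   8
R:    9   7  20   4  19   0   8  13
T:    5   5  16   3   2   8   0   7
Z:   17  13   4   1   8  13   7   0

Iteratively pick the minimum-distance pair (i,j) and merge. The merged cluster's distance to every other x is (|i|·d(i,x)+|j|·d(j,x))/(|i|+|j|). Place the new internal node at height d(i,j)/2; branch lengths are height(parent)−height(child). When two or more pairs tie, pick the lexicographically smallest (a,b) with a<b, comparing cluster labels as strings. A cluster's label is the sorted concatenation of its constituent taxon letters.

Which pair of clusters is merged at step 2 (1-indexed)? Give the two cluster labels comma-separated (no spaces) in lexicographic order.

iteration 1: select K,Z (d=1); attach at lengths (1/2, 1/2); label the merged cluster KZ
  updated: d(B,KZ)=18, d(D,KZ)=27/2, d(E,KZ)=12, d(KZ,M)=7, d(KZ,R)=17/2, d(KZ,T)=5
iteration 2: select M,T (d=2); attach at lengths (1, 1); label the merged cluster MT
  updated: d(B,MT)=4, d(D,MT)=23/2, d(E,MT)=18, d(KZ,MT)=6, d(MT,R)=27/2
iteration 3: select B,MT (d=4); attach at lengths (2, 1); label the merged cluster BMT
  updated: d(BMT,D)=11, d(BMT,E)=43/3, d(BMT,KZ)=10, d(BMT,R)=12
iteration 4: select D,R (d=7); attach at lengths (7/2, 7/2); label the merged cluster DR
  updated: d(BMT,DR)=23/2, d(DR,E)=20, d(DR,KZ)=11
iteration 5: select BMT,KZ (d=10); attach at lengths (3, 9/2); label the merged cluster BKMTZ
  updated: d(BKMTZ,DR)=113/10, d(BKMTZ,E)=67/5
iteration 6: select BKMTZ,DR (d=113/10); attach at lengths (13/20, 43/20); label the merged cluster BDKMRTZ
  updated: d(BDKMRTZ,E)=107/7
iteration 7: select BDKMRTZ,E (d=107/7); attach at lengths (279/140, 107/14); label the merged cluster BDEKMRTZ
final tree: ((((B:2,(M:1,T:1):1):3,(K:1/2,Z:1/2):9/2):13/20,(D:7/2,R:7/2):43/20):279/140,E:107/14)
total length: 4611/140

M,T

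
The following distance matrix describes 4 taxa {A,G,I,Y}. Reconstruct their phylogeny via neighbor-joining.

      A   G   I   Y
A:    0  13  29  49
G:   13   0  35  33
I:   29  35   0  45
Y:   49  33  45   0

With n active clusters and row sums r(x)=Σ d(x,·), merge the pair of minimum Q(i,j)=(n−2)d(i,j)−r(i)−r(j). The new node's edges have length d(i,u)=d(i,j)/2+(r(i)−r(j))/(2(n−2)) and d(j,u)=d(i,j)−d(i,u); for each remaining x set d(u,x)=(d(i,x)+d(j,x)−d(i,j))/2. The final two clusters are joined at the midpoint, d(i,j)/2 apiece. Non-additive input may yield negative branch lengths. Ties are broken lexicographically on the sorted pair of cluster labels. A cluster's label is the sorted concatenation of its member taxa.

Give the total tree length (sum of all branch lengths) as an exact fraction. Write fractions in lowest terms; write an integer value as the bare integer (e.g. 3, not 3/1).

iteration 1: select A,G (d=13, Q=-146); attach at lengths (9, 4); label the merged cluster AG
  updated: d(AG,I)=51/2, d(AG,Y)=69/2
iteration 2: select AG,I (d=51/2, Q=-105); attach at lengths (15/2, 18); label the merged cluster AGI
  updated: d(AGI,Y)=27
iteration 3: select AGI,Y (d=27); attach at lengths (27/2, 27/2); label the merged cluster AGIY
final tree: (((A:9,G:4):15/2,I:18):27/2,Y:27/2)
total length: 131/2

131/2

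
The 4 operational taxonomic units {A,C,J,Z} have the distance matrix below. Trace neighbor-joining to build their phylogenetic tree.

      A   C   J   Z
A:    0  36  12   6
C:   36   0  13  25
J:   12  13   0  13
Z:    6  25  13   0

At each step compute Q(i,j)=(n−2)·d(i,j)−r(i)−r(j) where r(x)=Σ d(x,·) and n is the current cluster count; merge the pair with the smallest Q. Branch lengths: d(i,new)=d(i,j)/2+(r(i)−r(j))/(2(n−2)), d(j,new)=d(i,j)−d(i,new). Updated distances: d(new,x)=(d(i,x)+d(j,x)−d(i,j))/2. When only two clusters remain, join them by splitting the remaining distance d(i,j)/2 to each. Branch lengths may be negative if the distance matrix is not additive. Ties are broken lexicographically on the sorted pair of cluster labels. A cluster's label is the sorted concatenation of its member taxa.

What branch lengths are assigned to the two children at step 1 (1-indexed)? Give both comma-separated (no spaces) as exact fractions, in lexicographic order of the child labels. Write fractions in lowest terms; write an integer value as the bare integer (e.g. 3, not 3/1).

11/2,1/2

step 1: merge (A,Z) at d=6, Q=-86; branch lengths A→11/2, Z→1/2; new cluster AZ
  updated: d(AZ,C)=55/2, d(AZ,J)=19/2
step 2: merge (AZ,C) at d=55/2, Q=-50; branch lengths AZ→12, C→31/2; new cluster ACZ
  updated: d(ACZ,J)=-5/2
step 3: merge (ACZ,J) at d=-5/2; branch lengths ACZ→-5/4, J→-5/4; new cluster ACJZ
final tree: (((A:11/2,Z:1/2):12,C:31/2):-5/4,J:-5/4)
total length: 31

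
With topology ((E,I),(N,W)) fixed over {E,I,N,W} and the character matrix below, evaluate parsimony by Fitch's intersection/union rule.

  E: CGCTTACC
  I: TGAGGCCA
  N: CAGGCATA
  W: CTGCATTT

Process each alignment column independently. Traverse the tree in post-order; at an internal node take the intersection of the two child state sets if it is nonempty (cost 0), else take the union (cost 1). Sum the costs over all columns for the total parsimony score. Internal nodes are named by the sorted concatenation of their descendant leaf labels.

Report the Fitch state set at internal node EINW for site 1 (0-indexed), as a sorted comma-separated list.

site 0, node EI: E={C} ∪ I={T} → {C,T} (+1)
site 0, node NW: N={C} ∩ W={C} → {C} (+0)
site 0, node EINW: EI={C,T} ∩ NW={C} → {C} (+0)
site 1, node EI: E={G} ∩ I={G} → {G} (+0)
site 1, node NW: N={A} ∪ W={T} → {A,T} (+1)
site 1, node EINW: EI={G} ∪ NW={A,T} → {A,G,T} (+1)
site 2, node EI: E={C} ∪ I={A} → {A,C} (+1)
site 2, node NW: N={G} ∩ W={G} → {G} (+0)
site 2, node EINW: EI={A,C} ∪ NW={G} → {A,C,G} (+1)
site 3, node EI: E={T} ∪ I={G} → {G,T} (+1)
site 3, node NW: N={G} ∪ W={C} → {C,G} (+1)
site 3, node EINW: EI={G,T} ∩ NW={C,G} → {G} (+0)
site 4, node EI: E={T} ∪ I={G} → {G,T} (+1)
site 4, node NW: N={C} ∪ W={A} → {A,C} (+1)
site 4, node EINW: EI={G,T} ∪ NW={A,C} → {A,C,G,T} (+1)
site 5, node EI: E={A} ∪ I={C} → {A,C} (+1)
site 5, node NW: N={A} ∪ W={T} → {A,T} (+1)
site 5, node EINW: EI={A,C} ∩ NW={A,T} → {A} (+0)
site 6, node EI: E={C} ∩ I={C} → {C} (+0)
site 6, node NW: N={T} ∩ W={T} → {T} (+0)
site 6, node EINW: EI={C} ∪ NW={T} → {C,T} (+1)
site 7, node EI: E={C} ∪ I={A} → {A,C} (+1)
site 7, node NW: N={A} ∪ W={T} → {A,T} (+1)
site 7, node EINW: EI={A,C} ∩ NW={A,T} → {A} (+0)
per-site changes: [1, 2, 2, 2, 3, 2, 1, 2]; total = 15

A,G,T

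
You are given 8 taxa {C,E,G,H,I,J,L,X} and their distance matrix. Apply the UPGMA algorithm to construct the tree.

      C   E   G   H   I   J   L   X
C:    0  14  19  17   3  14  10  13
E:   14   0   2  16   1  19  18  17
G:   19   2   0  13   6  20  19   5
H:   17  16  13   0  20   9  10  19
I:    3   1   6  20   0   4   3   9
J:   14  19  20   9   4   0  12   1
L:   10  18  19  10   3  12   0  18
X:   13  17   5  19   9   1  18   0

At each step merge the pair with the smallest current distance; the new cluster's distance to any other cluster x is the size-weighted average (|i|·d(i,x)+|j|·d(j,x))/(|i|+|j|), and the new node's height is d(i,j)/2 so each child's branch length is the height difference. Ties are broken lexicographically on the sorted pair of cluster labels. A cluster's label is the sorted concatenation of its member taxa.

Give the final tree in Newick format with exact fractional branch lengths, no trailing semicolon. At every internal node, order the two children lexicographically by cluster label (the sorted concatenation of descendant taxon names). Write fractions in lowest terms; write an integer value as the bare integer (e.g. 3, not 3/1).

(((C:5,L:5):33/20,(((E:1/2,I:1/2):3/2,G:2):25/6,(J:1/2,X:1/2):17/3):29/60):109/140,H:52/7)

iteration 1: select E,I (d=1); attach at lengths (1/2, 1/2); label the merged cluster EI
  updated: d(C,EI)=17/2, d(EI,G)=4, d(EI,H)=18, d(EI,J)=23/2, d(EI,L)=21/2, d(EI,X)=13
iteration 2: select J,X (d=1); attach at lengths (1/2, 1/2); label the merged cluster JX
  updated: d(C,JX)=27/2, d(EI,JX)=49/4, d(G,JX)=25/2, d(H,JX)=14, d(JX,L)=15
iteration 3: select EI,G (d=4); attach at lengths (3/2, 2); label the merged cluster EGI
  updated: d(C,EGI)=12, d(EGI,H)=49/3, d(EGI,JX)=37/3, d(EGI,L)=40/3
iteration 4: select C,L (d=10); attach at lengths (5, 5); label the merged cluster CL
  updated: d(CL,EGI)=38/3, d(CL,H)=27/2, d(CL,JX)=57/4
iteration 5: select EGI,JX (d=37/3); attach at lengths (25/6, 17/3); label the merged cluster EGIJX
  updated: d(CL,EGIJX)=133/10, d(EGIJX,H)=77/5
iteration 6: select CL,EGIJX (d=133/10); attach at lengths (33/20, 29/60); label the merged cluster CEGIJLX
  updated: d(CEGIJLX,H)=104/7
iteration 7: select CEGIJLX,H (d=104/7); attach at lengths (109/140, 52/7); label the merged cluster CEGHIJLX
final tree: (((C:5,L:5):33/20,(((E:1/2,I:1/2):3/2,G:2):25/6,(J:1/2,X:1/2):17/3):29/60):109/140,H:52/7)
total length: 14983/420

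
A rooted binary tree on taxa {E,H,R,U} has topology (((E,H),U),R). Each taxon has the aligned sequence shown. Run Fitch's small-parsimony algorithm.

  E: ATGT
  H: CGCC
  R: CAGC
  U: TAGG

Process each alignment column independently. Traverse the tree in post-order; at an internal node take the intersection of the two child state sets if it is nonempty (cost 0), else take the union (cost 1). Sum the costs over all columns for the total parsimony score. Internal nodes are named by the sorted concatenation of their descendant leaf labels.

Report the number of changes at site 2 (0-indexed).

1

[col 0] EH: children E:{A}, H:{C} ∪→ {A,C}; cost 1
[col 0] EHU: children EH:{A,C}, U:{T} ∪→ {A,C,T}; cost 1
[col 0] EHRU: children EHU:{A,C,T}, R:{C} ∩→ {C}; cost 0
[col 1] EH: children E:{T}, H:{G} ∪→ {G,T}; cost 1
[col 1] EHU: children EH:{G,T}, U:{A} ∪→ {A,G,T}; cost 1
[col 1] EHRU: children EHU:{A,G,T}, R:{A} ∩→ {A}; cost 0
[col 2] EH: children E:{G}, H:{C} ∪→ {C,G}; cost 1
[col 2] EHU: children EH:{C,G}, U:{G} ∩→ {G}; cost 0
[col 2] EHRU: children EHU:{G}, R:{G} ∩→ {G}; cost 0
[col 3] EH: children E:{T}, H:{C} ∪→ {C,T}; cost 1
[col 3] EHU: children EH:{C,T}, U:{G} ∪→ {C,G,T}; cost 1
[col 3] EHRU: children EHU:{C,G,T}, R:{C} ∩→ {C}; cost 0
per-site changes: [2, 2, 1, 2]; total = 7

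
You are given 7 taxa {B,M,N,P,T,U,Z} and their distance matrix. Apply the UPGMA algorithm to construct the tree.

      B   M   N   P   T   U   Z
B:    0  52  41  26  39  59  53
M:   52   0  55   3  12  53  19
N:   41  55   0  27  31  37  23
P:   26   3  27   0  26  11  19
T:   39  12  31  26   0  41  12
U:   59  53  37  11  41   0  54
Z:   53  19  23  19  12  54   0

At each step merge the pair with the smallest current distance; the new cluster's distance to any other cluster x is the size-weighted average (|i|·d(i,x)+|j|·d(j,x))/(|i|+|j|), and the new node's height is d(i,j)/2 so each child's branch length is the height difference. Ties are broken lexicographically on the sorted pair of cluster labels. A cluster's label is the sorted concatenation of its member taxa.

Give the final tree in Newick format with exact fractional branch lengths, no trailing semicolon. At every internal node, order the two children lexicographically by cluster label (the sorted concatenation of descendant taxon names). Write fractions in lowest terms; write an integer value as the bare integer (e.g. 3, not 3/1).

(B:45/2,((((M:3/2,P:3/2):8,(T:6,Z:6):7/2):15/2,N:17):13/5,U:98/5):29/10)

step 1: merge (M,P) at d=3; branch lengths M→3/2, P→3/2; new cluster MP
  updated: d(B,MP)=39, d(MP,N)=41, d(MP,T)=19, d(MP,U)=32, d(MP,Z)=19
step 2: merge (T,Z) at d=12; branch lengths T→6, Z→6; new cluster TZ
  updated: d(B,TZ)=46, d(MP,TZ)=19, d(N,TZ)=27, d(TZ,U)=95/2
step 3: merge (MP,TZ) at d=19; branch lengths MP→8, TZ→7/2; new cluster MPTZ
  updated: d(B,MPTZ)=85/2, d(MPTZ,N)=34, d(MPTZ,U)=159/4
step 4: merge (MPTZ,N) at d=34; branch lengths MPTZ→15/2, N→17; new cluster MNPTZ
  updated: d(B,MNPTZ)=211/5, d(MNPTZ,U)=196/5
step 5: merge (MNPTZ,U) at d=196/5; branch lengths MNPTZ→13/5, U→98/5; new cluster MNPTUZ
  updated: d(B,MNPTUZ)=45
step 6: merge (B,MNPTUZ) at d=45; branch lengths B→45/2, MNPTUZ→29/10; new cluster BMNPTUZ
final tree: (B:45/2,((((M:3/2,P:3/2):8,(T:6,Z:6):7/2):15/2,N:17):13/5,U:98/5):29/10)
total length: 493/5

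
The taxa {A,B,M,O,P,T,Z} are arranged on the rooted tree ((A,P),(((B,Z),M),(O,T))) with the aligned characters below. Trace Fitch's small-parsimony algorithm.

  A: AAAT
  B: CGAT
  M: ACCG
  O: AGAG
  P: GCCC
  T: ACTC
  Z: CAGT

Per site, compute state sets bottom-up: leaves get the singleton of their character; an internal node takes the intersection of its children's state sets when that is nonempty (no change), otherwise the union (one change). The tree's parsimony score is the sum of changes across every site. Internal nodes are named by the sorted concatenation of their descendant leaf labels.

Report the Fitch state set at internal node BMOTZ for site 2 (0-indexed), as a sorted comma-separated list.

AP@0: {A} ∪ {G} = {A,G} (union, +1)
BZ@0: {C} ∩ {C} = {C} (intersection, +0)
BMZ@0: {C} ∪ {A} = {A,C} (union, +1)
OT@0: {A} ∩ {A} = {A} (intersection, +0)
BMOTZ@0: {A,C} ∩ {A} = {A} (intersection, +0)
ABMOPTZ@0: {A,G} ∩ {A} = {A} (intersection, +0)
AP@1: {A} ∪ {C} = {A,C} (union, +1)
BZ@1: {G} ∪ {A} = {A,G} (union, +1)
BMZ@1: {A,G} ∪ {C} = {A,C,G} (union, +1)
OT@1: {G} ∪ {C} = {C,G} (union, +1)
BMOTZ@1: {A,C,G} ∩ {C,G} = {C,G} (intersection, +0)
ABMOPTZ@1: {A,C} ∩ {C,G} = {C} (intersection, +0)
AP@2: {A} ∪ {C} = {A,C} (union, +1)
BZ@2: {A} ∪ {G} = {A,G} (union, +1)
BMZ@2: {A,G} ∪ {C} = {A,C,G} (union, +1)
OT@2: {A} ∪ {T} = {A,T} (union, +1)
BMOTZ@2: {A,C,G} ∩ {A,T} = {A} (intersection, +0)
ABMOPTZ@2: {A,C} ∩ {A} = {A} (intersection, +0)
AP@3: {T} ∪ {C} = {C,T} (union, +1)
BZ@3: {T} ∩ {T} = {T} (intersection, +0)
BMZ@3: {T} ∪ {G} = {G,T} (union, +1)
OT@3: {G} ∪ {C} = {C,G} (union, +1)
BMOTZ@3: {G,T} ∩ {C,G} = {G} (intersection, +0)
ABMOPTZ@3: {C,T} ∪ {G} = {C,G,T} (union, +1)
per-site changes: [2, 4, 4, 4]; total = 14

A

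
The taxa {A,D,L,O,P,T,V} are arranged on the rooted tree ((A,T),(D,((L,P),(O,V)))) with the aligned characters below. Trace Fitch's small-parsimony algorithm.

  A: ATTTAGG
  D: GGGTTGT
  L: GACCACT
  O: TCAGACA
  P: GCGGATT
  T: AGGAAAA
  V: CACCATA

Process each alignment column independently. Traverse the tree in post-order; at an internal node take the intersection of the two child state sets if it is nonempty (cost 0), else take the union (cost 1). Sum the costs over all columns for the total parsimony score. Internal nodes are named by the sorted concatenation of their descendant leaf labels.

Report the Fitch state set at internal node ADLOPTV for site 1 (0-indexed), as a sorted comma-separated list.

site 0, node AT: A={A} ∩ T={A} → {A} (+0)
site 0, node LP: L={G} ∩ P={G} → {G} (+0)
site 0, node OV: O={T} ∪ V={C} → {C,T} (+1)
site 0, node LOPV: LP={G} ∪ OV={C,T} → {C,G,T} (+1)
site 0, node DLOPV: D={G} ∩ LOPV={C,G,T} → {G} (+0)
site 0, node ADLOPTV: AT={A} ∪ DLOPV={G} → {A,G} (+1)
site 1, node AT: A={T} ∪ T={G} → {G,T} (+1)
site 1, node LP: L={A} ∪ P={C} → {A,C} (+1)
site 1, node OV: O={C} ∪ V={A} → {A,C} (+1)
site 1, node LOPV: LP={A,C} ∩ OV={A,C} → {A,C} (+0)
site 1, node DLOPV: D={G} ∪ LOPV={A,C} → {A,C,G} (+1)
site 1, node ADLOPTV: AT={G,T} ∩ DLOPV={A,C,G} → {G} (+0)
site 2, node AT: A={T} ∪ T={G} → {G,T} (+1)
site 2, node LP: L={C} ∪ P={G} → {C,G} (+1)
site 2, node OV: O={A} ∪ V={C} → {A,C} (+1)
site 2, node LOPV: LP={C,G} ∩ OV={A,C} → {C} (+0)
site 2, node DLOPV: D={G} ∪ LOPV={C} → {C,G} (+1)
site 2, node ADLOPTV: AT={G,T} ∩ DLOPV={C,G} → {G} (+0)
site 3, node AT: A={T} ∪ T={A} → {A,T} (+1)
site 3, node LP: L={C} ∪ P={G} → {C,G} (+1)
site 3, node OV: O={G} ∪ V={C} → {C,G} (+1)
site 3, node LOPV: LP={C,G} ∩ OV={C,G} → {C,G} (+0)
site 3, node DLOPV: D={T} ∪ LOPV={C,G} → {C,G,T} (+1)
site 3, node ADLOPTV: AT={A,T} ∩ DLOPV={C,G,T} → {T} (+0)
site 4, node AT: A={A} ∩ T={A} → {A} (+0)
site 4, node LP: L={A} ∩ P={A} → {A} (+0)
site 4, node OV: O={A} ∩ V={A} → {A} (+0)
site 4, node LOPV: LP={A} ∩ OV={A} → {A} (+0)
site 4, node DLOPV: D={T} ∪ LOPV={A} → {A,T} (+1)
site 4, node ADLOPTV: AT={A} ∩ DLOPV={A,T} → {A} (+0)
site 5, node AT: A={G} ∪ T={A} → {A,G} (+1)
site 5, node LP: L={C} ∪ P={T} → {C,T} (+1)
site 5, node OV: O={C} ∪ V={T} → {C,T} (+1)
site 5, node LOPV: LP={C,T} ∩ OV={C,T} → {C,T} (+0)
site 5, node DLOPV: D={G} ∪ LOPV={C,T} → {C,G,T} (+1)
site 5, node ADLOPTV: AT={A,G} ∩ DLOPV={C,G,T} → {G} (+0)
site 6, node AT: A={G} ∪ T={A} → {A,G} (+1)
site 6, node LP: L={T} ∩ P={T} → {T} (+0)
site 6, node OV: O={A} ∩ V={A} → {A} (+0)
site 6, node LOPV: LP={T} ∪ OV={A} → {A,T} (+1)
site 6, node DLOPV: D={T} ∩ LOPV={A,T} → {T} (+0)
site 6, node ADLOPTV: AT={A,G} ∪ DLOPV={T} → {A,G,T} (+1)
per-site changes: [3, 4, 4, 4, 1, 4, 3]; total = 23

G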